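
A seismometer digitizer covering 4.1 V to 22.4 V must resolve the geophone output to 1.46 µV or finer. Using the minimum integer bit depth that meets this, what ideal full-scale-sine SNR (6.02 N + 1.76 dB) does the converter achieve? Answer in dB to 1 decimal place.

146.2 dB

The full-scale span is 22.4 − (4.1) = 18.3 V.
Required number of levels: 18.3/1.46 µV = 1.2534e7; smallest N with 2^N ≥ that is 24.
Ideal SNR at N = 24: 6.02·24 + 1.76 = 146.2 dB.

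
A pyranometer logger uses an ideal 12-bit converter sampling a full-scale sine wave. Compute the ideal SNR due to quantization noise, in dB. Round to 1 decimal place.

74.0 dB

Ideal quantization SNR: 6.02 × 12 + 1.76 dB = 74.0 dB.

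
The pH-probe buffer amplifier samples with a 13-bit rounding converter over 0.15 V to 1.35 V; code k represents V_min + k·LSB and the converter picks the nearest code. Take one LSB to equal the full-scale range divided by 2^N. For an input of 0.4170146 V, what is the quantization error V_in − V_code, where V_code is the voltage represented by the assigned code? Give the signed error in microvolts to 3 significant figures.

Range = 1.35 − (0.15) = 1.2 V. LSB = 1.2 V / 2^13 ≈ 146.5 µV.
(0.4170146 − (0.15)) / LSB = 0.2670146 × 8192/1.2 = 1822.8197. Nearest integer: k = 1823.
V_code = V_min + k × range/2^13 = 0.15 + 1823 × 1.2/8192 = 0.4170410156 V.
e = 0.4170146 − (0.4170410156) = −26.4 µV.

−26.4 µV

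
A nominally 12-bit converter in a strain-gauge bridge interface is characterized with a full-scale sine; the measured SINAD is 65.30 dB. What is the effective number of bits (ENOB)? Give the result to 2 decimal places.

Inverting SNR = 6.02 N + 1.76: N_eff = (65.30 − 1.76)/6.02 = 10.5548.

10.55 bits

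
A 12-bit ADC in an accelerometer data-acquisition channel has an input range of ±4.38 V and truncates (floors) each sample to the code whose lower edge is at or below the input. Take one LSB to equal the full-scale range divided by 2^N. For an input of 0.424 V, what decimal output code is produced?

2246

Full-scale range = 4.38 V − (-4.38 V) = 8.76 V. LSB = 8.76 V / 2^12 ≈ 2.139 mV.
code = ⌊(V_in − V_min)/LSB⌋ = ⌊(V_in − V_min) × 2^12 / range⌋
     = ⌊(0.424 − (-4.38)) × 4096 / 8.76⌋ = ⌊4.804 × 4096/8.76⌋
     = ⌊2246.254⌋ = 2246.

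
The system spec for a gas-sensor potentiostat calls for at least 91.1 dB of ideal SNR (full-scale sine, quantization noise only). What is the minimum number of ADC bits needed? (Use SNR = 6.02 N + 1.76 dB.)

N ≥ (91.1 − 1.76)/6.02 = 14.841 → N_min = 15.

15 bits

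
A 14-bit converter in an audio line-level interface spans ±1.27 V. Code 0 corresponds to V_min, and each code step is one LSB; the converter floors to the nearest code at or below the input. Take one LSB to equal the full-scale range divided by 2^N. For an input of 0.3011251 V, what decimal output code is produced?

The full-scale span is 1.27 − (-1.27) = 2.54 V. LSB = 2.54 V / 2^14 ≈ 155.0 µV.
code = ⌊(V_in − V_min)/LSB⌋ = ⌊(V_in − V_min) × 2^14 / range⌋
     = ⌊(0.3011251 − (-1.27)) × 16384 / 2.54⌋ = ⌊1.5711251 × 16384/2.54⌋
     = ⌊10134.375⌋ = 10134.

10134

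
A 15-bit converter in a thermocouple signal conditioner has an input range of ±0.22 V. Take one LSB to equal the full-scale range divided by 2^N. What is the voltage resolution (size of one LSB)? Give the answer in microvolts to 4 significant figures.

13.43 µV

Full-scale range = 0.22 V − (-0.22 V) = 0.44 V.
2^15 = 32768 levels.
LSB = 0.44 V ÷ 2^15 = 0.44/32768 V = 13.43 µV.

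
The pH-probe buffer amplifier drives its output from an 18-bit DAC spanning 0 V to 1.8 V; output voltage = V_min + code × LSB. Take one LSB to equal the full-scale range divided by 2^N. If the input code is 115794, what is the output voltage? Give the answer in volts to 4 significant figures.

0.7951 V

Range is 1.8 V. LSB = 1.8 V / 2^18.
Output = V_min + (115794/262144) × range = 0 + 0.441719 × 1.8 V
      = 0 V + 0.795094 V = 0.795094 V.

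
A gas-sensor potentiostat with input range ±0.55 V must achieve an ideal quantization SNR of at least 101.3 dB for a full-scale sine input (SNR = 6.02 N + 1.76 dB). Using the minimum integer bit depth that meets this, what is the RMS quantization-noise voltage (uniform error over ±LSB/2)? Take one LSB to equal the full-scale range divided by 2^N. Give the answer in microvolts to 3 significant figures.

2.42 µV

Full-scale range = 0.55 V − (-0.55 V) = 1.1 V.
N ≥ (101.3 − 1.76)/6.02 = 16.535 → N_min = 17.
Step size = 1.1/131072 V = 8.3923 µV.
σ_q = LSB/√12 = 8.3923 µV/3.4641 = 2.42 µV.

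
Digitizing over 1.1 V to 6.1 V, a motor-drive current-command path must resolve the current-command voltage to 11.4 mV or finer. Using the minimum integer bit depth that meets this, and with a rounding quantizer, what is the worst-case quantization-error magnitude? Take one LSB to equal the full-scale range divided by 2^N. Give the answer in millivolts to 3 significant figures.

4.88 mV

Full-scale range = 6.1 V − (1.1 V) = 5 V.
5 V / 11.4 mV = 438.6. Since 2^8 = 256 and 2^9 = 512, N = 9.
LSB = 5 V ÷ 2^9 = 5/512 V = 9.7656 mV.
|e|_max = LSB/2 = 4.88 mV.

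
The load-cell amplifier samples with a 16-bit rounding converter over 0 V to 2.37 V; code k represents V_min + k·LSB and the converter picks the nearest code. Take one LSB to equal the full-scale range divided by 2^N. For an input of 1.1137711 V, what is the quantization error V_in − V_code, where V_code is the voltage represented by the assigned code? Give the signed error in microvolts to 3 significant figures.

+12.9 µV

Span = 2.37 V. LSB = 2.37 V / 2^16 ≈ 36.16 µV.
(1.1137711 − (0)) / LSB = 1.1137711 × 65536/2.37 = 30798.3556. Nearest integer: k = 30798.
V_code = 0 + (30798/65536) × 2.37 = 1.1137582397 V.
e = 1.1137711 − (1.1137582397) = +12.9 µV.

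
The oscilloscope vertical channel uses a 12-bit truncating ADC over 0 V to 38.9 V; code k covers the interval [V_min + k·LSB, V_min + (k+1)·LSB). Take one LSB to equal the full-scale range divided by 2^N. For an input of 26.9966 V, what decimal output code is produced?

2842

Range is 38.9 V. LSB = 38.9 V / 2^12 ≈ 9.497 mV.
(V_in − V_min) × 2^12/range = (26.9966 − (0)) × 4096/38.9 = 2842.624.
Floor → code = 2842.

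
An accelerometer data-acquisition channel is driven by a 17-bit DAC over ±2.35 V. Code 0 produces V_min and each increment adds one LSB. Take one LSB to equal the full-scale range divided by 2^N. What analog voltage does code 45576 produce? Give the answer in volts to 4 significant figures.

-0.7157 V

The full-scale span is 2.35 − (-2.35) = 4.7 V. LSB = 4.7 V / 2^17.
V_out = -2.35 + 45576 × (4.7/131072) V
      = -2.35 + 1.63427 = -0.715729 V.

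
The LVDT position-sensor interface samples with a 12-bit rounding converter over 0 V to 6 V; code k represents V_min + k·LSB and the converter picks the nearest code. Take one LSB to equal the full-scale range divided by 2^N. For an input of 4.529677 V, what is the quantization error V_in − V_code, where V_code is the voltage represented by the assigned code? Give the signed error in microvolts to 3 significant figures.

V_FS = 6 V. LSB = 6 V / 2^12 ≈ 1.465 mV.
(4.529677 − (0)) / LSB = 4.529677 × 4096/6 = 3092.2595. Nearest integer: k = 3092.
V_code = V_min + k × range/2^12 = 0 + 3092 × 6/4096 = 4.529296875 V.
e = 4.529677 − (4.529296875) = +380 µV.

+380 µV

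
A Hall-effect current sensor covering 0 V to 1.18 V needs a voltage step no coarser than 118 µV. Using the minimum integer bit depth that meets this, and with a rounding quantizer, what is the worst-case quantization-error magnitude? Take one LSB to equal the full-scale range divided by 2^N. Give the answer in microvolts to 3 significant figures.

36.0 µV

Range is 1.18 V.
Need 2^N ≥ 1.18 V / 118 µV = 10000 → N_min = 14.
LSB = 1.18 V / 2^14 = 72.021 µV.
Max error for round-to-nearest is LSB/2 = 36.0 µV.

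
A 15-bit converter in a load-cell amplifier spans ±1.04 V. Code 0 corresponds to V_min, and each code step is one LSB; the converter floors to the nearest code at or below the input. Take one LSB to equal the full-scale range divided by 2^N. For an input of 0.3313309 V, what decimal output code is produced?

21603

Range = 1.04 − (-1.04) = 2.08 V. LSB = 2.08 V / 2^15 ≈ 63.48 µV.
code = ⌊(V_in − V_min)/LSB⌋ = ⌊(V_in − V_min) × 2^15 / range⌋
     = ⌊(0.3313309 − (-1.04)) × 32768 / 2.08⌋ = ⌊1.3713309 × 32768/2.08⌋
     = ⌊21603.736⌋ = 21603.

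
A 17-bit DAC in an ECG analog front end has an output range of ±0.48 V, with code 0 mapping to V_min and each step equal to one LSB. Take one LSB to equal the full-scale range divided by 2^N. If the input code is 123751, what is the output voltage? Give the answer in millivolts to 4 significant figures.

426.4 mV

Range = 0.48 − (-0.48) = 0.96 V. LSB = 0.96 V / 2^17.
Output = V_min + (123751/131072) × range = -0.48 + 0.944145 × 0.96 V
      = -0.48 V + 0.906379 V = 0.426379 V.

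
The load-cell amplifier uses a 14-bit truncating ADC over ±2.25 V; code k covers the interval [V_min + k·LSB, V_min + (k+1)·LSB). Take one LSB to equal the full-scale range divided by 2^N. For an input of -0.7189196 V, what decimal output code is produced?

5574

The full-scale span is 2.25 − (-2.25) = 4.5 V. LSB = 4.5 V / 2^14 ≈ 274.7 µV.
code = ⌊(V_in − V_min)/LSB⌋ = ⌊(V_in − V_min) × 2^14 / range⌋
     = ⌊(-0.7189196 − (-2.25)) × 16384 / 4.5⌋ = ⌊1.5310804 × 16384/4.5⌋
     = ⌊5574.494⌋ = 5574.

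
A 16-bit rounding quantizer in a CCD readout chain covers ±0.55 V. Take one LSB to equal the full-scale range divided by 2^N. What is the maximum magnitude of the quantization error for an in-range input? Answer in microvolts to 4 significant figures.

The full-scale span is 0.55 − (-0.55) = 1.1 V.
LSB = 1.1 V ÷ 2^16 = 1.1/65536 V = 16.7847 µV.
Worst-case error for round-to-nearest is half an LSB: 8.392 µV.

8.392 µV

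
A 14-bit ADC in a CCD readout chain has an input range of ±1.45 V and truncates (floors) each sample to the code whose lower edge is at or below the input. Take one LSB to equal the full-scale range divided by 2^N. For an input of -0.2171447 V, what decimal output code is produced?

Range = 1.45 − (-1.45) = 2.9 V. LSB = 2.9 V / 2^14 ≈ 177.0 µV.
V_in − V_min = -0.2171447 − (-1.45) = 1.2328553 V.
Divide by LSB: 1.2328553 × 16384/2.9 = 6965.2073.
Truncating gives code 6965.

6965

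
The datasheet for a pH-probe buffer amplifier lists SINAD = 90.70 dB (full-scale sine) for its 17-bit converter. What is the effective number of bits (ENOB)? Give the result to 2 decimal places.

ENOB = (SINAD − 1.76) / 6.02 = (90.70 − 1.76) / 6.02 = 88.94 / 6.02 = 14.7741.

14.77 bits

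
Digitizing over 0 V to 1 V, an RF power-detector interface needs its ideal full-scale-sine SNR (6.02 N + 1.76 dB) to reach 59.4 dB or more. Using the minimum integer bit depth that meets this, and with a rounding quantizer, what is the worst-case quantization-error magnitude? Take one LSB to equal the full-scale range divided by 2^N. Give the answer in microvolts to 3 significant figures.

488 µV

Span = 1 V.
Required N = ⌈(59.4 − 1.76)/6.02⌉ = ⌈9.575⌉ = 10.
Step size = 1/1024 V = 0.97656 mV.
Half an LSB is 488 µV.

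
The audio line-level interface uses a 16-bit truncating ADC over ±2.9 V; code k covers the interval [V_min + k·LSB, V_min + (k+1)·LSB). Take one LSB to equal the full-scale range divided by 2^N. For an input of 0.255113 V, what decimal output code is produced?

Span: 2.9 V − (-2.9 V) = 5.8 V. LSB = 5.8 V / 2^16 ≈ 88.50 µV.
V_in − V_min = 0.255113 − (-2.9) = 3.155113 V.
Divide by LSB: 3.155113 × 65536/5.8 = 35650.6010.
Truncating gives code 35650.

35650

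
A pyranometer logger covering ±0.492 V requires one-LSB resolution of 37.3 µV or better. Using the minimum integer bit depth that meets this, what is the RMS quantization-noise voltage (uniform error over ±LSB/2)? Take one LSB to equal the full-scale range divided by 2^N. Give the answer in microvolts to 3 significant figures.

Range = 0.492 − (-0.492) = 0.984 V.
Need 2^N ≥ 0.984 V / 37.3 µV = 26380 → N_min = 15.
Step size = 0.984/32768 V = 30.029 µV.
σ_q = LSB/√12 = 30.029 µV/3.4641 = 8.67 µV.

8.67 µV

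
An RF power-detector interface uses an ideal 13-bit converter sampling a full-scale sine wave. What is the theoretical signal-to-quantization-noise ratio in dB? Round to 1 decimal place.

SNR = 6.02·13 + 1.76 = 80.02 dB.

80.0 dB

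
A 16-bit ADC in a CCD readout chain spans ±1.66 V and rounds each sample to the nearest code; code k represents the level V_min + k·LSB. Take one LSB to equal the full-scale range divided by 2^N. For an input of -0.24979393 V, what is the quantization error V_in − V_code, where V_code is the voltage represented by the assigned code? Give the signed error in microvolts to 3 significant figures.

Full-scale range = 1.66 V − (-1.66 V) = 3.32 V. LSB = 3.32 V / 2^16 ≈ 50.66 µV.
Position in LSBs: (-0.24979393 − (-1.66)) × 65536/3.32 = 27837.1280; rounding gives k = 27837.
V_code = -1.66 + (27837/65536) × 3.32 = -0.24980041504 V.
e = -0.24979393 − (-0.24980041504) = +6.49 µV.

+6.49 µV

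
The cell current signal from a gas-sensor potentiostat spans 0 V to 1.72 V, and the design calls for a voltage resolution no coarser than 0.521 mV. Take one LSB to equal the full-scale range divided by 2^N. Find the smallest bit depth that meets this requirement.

Full-scale range = 1.72 V.
Levels needed ≥ 1.72/0.521 mV = 3301. 2^12 = 4096 suffices, so N_min = 12.

12 bits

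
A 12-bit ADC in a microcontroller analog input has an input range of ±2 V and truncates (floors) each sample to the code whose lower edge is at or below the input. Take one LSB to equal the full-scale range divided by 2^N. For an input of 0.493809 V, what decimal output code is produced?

2553

Span: 2 V − (-2 V) = 4 V. LSB = 4 V / 2^12 ≈ 0.9766 mV.
V_in − V_min = 0.493809 − (-2) = 2.493809 V.
Divide by LSB: 2.493809 × 4096/4 = 2553.6604.
Truncating gives code 2553.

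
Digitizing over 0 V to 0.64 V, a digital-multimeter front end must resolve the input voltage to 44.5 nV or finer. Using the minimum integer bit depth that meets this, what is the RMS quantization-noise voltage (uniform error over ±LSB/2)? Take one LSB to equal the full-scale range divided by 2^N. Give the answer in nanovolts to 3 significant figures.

Range is 0.64 V.
Required number of levels: 0.64/44.5 nV = 1.4382e7; smallest N with 2^N ≥ that is 24.
LSB = 0.64 V / 2^24 = 38.147 nV.
RMS noise = LSB/√12 = 11.0 nV.

11.0 nV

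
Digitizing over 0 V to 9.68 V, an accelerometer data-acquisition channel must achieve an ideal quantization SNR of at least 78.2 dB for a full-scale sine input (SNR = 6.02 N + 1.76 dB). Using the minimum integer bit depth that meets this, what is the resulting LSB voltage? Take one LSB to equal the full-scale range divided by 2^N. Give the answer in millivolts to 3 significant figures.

Full-scale range = 9.68 V.
6.02 N + 1.76 ≥ 78.2 gives N ≥ 12.698, so the minimum integer is 13.
LSB = 9.68 V / 2^13 = 1.18 mV.

1.18 mV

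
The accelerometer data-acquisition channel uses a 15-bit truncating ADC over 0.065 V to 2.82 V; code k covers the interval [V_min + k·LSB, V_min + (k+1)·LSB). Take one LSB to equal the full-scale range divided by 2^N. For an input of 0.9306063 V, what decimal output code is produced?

10295

Range = 2.82 − (0.065) = 2.755 V. LSB = 2.755 V / 2^15 ≈ 84.08 µV.
V_in − V_min = 0.9306063 − (0.065) = 0.8656063 V.
Divide by LSB: 0.8656063 × 32768/2.755 = 10295.5308.
Truncating gives code 10295.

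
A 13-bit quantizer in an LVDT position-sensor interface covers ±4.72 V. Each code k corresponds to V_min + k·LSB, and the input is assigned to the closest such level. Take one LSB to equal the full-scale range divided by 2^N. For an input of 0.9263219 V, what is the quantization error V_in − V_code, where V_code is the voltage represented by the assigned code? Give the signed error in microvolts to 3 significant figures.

Range = 4.72 − (-4.72) = 9.44 V. LSB = 9.44 V / 2^13 ≈ 1.152 mV.
Position in LSBs: (0.9263219 − (-4.72)) × 8192/9.44 = 4899.8590; rounding gives k = 4900.
V_code = V_min + k × range/2^13 = -4.72 + 4900 × 9.44/8192 = 0.9264843750 V.
Error = V_in − V_code = 0.9263219 − (0.9264843750) = −162 µV.

−162 µV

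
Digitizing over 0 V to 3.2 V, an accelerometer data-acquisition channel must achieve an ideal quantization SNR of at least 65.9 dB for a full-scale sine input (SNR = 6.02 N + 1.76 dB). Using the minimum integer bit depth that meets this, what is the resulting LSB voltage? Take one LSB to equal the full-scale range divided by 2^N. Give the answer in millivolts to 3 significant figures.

V_FS = 3.2 V.
6.02 N + 1.76 ≥ 65.9 gives N ≥ 10.654, so the minimum integer is 11.
Step size = 3.2/2048 V = 1.56 mV.

1.56 mV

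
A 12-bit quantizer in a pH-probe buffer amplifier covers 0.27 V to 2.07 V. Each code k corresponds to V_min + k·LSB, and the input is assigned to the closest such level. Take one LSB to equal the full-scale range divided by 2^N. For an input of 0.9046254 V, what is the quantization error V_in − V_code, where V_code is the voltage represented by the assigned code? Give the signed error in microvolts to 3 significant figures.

+55.1 µV

Full-scale range = 2.07 V − (0.27 V) = 1.8 V. LSB = 1.8 V / 2^12 ≈ 439.5 µV.
Position in LSBs: (0.9046254 − (0.27)) × 4096/1.8 = 1444.1254; rounding gives k = 1444.
V_code = 0.27 + (1444/4096) × 1.8 = 0.9045703125 V.
Error = V_in − V_code = 0.9046254 − (0.9045703125) = +55.1 µV.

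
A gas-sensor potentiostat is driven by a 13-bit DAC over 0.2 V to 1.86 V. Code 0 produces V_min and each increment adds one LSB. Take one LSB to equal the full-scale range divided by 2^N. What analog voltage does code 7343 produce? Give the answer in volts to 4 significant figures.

The full-scale span is 1.86 − (0.2) = 1.66 V. LSB = 1.66 V / 2^13.
V_out = V_min + code × LSB = 0.2 V + 7343 × 1.66 V / 8192
      = 0.2 V + 1.48796 V = 1.68796 V.

1.688 V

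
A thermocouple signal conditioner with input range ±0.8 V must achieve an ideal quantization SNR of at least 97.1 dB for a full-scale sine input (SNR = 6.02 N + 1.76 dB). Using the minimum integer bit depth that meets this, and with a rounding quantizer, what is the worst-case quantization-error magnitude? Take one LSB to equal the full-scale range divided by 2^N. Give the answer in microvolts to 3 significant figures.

Range = 0.8 − (-0.8) = 1.6 V.
6.02 N + 1.76 ≥ 97.1 gives N ≥ 15.837, so the minimum integer is 16.
LSB = 1.6 V / 2^16 = 24.414 µV.
Half an LSB is 12.2 µV.

12.2 µV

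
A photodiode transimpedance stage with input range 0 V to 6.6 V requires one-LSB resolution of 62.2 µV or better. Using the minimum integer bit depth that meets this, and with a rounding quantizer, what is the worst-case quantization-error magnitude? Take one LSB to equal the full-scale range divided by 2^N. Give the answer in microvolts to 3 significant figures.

V_FS = 6.6 V.
Need 2^N ≥ 6.6 V / 62.2 µV = 106100 → N_min = 17.
Step size = 6.6/131072 V = 50.354 µV.
Half an LSB is 25.2 µV.

25.2 µV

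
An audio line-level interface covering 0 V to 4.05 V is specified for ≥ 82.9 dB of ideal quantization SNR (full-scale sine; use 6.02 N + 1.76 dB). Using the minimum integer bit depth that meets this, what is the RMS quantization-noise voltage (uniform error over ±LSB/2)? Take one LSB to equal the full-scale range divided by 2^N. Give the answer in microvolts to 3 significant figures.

71.4 µV

V_FS = 4.05 V.
Solving 6.02 N ≥ 82.9 − 1.76: N ≥ 13.478. Round up → N = 14.
LSB = 4.05 V ÷ 2^14 = 4.05/16384 V = 247.19 µV.
V_rms = LSB/√12 = 71.4 µV.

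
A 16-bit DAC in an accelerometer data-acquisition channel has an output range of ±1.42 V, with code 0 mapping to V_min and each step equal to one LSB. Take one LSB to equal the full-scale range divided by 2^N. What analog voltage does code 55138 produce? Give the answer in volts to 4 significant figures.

Full-scale range = 1.42 V − (-1.42 V) = 2.84 V. LSB = 2.84 V / 2^16.
V_out = V_min + code × LSB = -1.42 V + 55138 × 2.84 V / 65536
      = -1.42 V + 2.38940 V = 0.969403 V.

0.9694 V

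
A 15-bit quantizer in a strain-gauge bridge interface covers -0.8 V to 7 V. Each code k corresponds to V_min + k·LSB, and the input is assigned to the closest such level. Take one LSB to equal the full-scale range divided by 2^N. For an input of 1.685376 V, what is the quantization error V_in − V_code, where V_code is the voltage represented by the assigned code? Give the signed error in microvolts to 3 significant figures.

+30.5 µV

Span: 7 V − (-0.8 V) = 7.8 V. LSB = 7.8 V / 2^15 ≈ 238.0 µV.
Position in LSBs: (1.685376 − (-0.8)) × 32768/7.8 = 10441.1283; rounding gives k = 10441.
V_code = V_min + k × range/2^15 = -0.8 + 10441 × 7.8/32768 = 1.6853454590 V.
V_in − V_code = 1.685376 − (1.6853454590) = +30.5 µV.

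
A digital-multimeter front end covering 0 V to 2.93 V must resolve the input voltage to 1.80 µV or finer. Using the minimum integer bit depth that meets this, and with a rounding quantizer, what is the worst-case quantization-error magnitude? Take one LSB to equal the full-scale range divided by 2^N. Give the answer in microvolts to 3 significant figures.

Span = 2.93 V.
Need 2^N ≥ 2.93 V / 1.80 µV = 1.628e6 → N_min = 21.
LSB = 2.93 V / 2^21 = 1.3971 µV.
Half an LSB is 0.699 µV.

0.699 µV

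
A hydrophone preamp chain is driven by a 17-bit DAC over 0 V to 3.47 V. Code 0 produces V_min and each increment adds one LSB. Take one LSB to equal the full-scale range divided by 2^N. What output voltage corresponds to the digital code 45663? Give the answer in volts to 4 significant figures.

1.209 V

Range is 3.47 V. LSB = 3.47 V / 2^17.
V_out = V_min + code × LSB = 0 V + 45663 × 3.47 V / 131072
      = 0 + 1.20888 = 1.20888 V.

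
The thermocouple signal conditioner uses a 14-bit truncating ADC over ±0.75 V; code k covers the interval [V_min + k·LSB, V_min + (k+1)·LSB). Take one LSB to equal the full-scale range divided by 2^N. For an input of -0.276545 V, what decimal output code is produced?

5171

Full-scale range = 0.75 V − (-0.75 V) = 1.5 V. LSB = 1.5 V / 2^14 ≈ 91.55 µV.
V_in − V_min = -0.276545 − (-0.75) = 0.473455 V.
Divide by LSB: 0.473455 × 16384/1.5 = 5171.3911.
Truncating gives code 5171.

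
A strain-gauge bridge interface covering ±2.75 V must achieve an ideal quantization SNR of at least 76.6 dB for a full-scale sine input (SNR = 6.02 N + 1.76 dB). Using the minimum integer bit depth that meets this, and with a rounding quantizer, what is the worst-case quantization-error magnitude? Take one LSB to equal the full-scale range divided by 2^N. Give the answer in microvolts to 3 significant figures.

336 µV

The full-scale span is 2.75 − (-2.75) = 5.5 V.
N ≥ (76.6 − 1.76)/6.02 = 12.432 → N_min = 13.
Step size = 5.5/8192 V = 0.67139 mV.
Half an LSB is 336 µV.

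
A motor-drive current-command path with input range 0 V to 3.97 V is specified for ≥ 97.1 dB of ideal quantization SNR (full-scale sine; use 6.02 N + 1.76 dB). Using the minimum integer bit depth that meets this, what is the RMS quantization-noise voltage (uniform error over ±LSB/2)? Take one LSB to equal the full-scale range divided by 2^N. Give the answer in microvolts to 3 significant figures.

Full-scale range = 3.97 V.
Solving 6.02 N ≥ 97.1 − 1.76: N ≥ 15.837. Round up → N = 16.
LSB = 3.97 V / 2^16 = 60.577 µV.
V_rms = LSB/√12 = 17.5 µV.

17.5 µV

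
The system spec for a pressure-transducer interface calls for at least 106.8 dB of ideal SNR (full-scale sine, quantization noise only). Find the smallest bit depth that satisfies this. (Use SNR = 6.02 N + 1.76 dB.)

18 bits

Required N = ⌈(106.8 − 1.76)/6.02⌉ = ⌈17.449⌉ = 18.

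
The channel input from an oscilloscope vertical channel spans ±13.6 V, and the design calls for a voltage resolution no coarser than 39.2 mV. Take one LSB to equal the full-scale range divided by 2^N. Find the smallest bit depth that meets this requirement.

Span: 13.6 V − (-13.6 V) = 27.2 V.
27.2 V / 39.2 mV = 693.9. Since 2^9 = 512 and 2^10 = 1024, N = 10.

10 bits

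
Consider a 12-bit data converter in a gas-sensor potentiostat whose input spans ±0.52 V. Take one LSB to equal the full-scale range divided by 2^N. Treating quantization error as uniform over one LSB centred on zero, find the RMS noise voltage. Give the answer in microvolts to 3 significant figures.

Span: 0.52 V − (-0.52 V) = 1.04 V.
One LSB is 1.04 V / 4096 = 253.91 µV.
RMS of a uniform error over width LSB is LSB/√12 = 73.3 µV.

73.3 µV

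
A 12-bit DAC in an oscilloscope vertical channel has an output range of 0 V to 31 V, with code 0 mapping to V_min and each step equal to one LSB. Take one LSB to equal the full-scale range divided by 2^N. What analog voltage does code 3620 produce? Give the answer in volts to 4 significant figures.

Span = 31 V. LSB = 31 V / 2^12.
Output = V_min + (3620/4096) × range = 0 + 0.883789 × 31 V
      = 0 + 27.3975 = 27.3975 V.

27.40 V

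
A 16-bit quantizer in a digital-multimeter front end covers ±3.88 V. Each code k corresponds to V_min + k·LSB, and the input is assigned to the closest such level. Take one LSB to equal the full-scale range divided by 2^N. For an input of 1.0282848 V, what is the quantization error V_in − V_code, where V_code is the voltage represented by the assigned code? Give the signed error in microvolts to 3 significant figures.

Full-scale range = 3.88 V − (-3.88 V) = 7.76 V. LSB = 7.76 V / 2^16 ≈ 118.4 µV.
Position in LSBs: (1.0282848 − (-3.88)) × 65536/7.76 = 41452.2362; rounding gives k = 41452.
Reconstructed level: -3.88 + 41452 × 7.76/65536 V = 1.0282568359 V.
V_in − V_code = 1.0282848 − (1.0282568359) = +28.0 µV.

+28.0 µV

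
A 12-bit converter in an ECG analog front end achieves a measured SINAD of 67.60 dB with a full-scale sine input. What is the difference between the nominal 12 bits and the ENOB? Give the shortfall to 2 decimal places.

1.06 bits

ENOB = (SINAD − 1.76)/6.02 = (67.60 − 1.76)/6.02 = 10.9369 bits.
12 − 10.9369 = 1.06 bits below nominal.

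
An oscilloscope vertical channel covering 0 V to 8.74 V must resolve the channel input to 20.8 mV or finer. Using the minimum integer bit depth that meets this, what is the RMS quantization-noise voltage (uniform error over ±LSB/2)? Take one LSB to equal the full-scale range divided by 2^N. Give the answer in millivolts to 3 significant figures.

4.93 mV

Span = 8.74 V.
8.74 V / 20.8 mV = 420.2. Since 2^8 = 256 and 2^9 = 512, N = 9.
One LSB is 8.74 V / 512 = 17.070 mV.
RMS noise = LSB/√12 = 4.93 mV.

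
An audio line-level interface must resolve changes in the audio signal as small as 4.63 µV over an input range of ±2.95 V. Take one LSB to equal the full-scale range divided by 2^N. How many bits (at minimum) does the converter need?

21 bits

Full-scale range = 2.95 V − (-2.95 V) = 5.9 V.
Required number of levels: 5.9/4.63 µV = 1.2743e6; smallest N with 2^N ≥ that is 21.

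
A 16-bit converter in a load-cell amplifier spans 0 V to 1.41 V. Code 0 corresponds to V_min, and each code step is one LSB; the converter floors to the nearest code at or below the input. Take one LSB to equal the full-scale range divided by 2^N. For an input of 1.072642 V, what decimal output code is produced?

Range is 1.41 V. LSB = 1.41 V / 2^16 ≈ 21.51 µV.
code = ⌊(V_in − V_min)/LSB⌋ = ⌊(V_in − V_min) × 2^16 / range⌋
     = ⌊(1.072642 − (0)) × 65536 / 1.41⌋ = ⌊1.072642 × 65536/1.41⌋
     = ⌊49855.792⌋ = 49855.

49855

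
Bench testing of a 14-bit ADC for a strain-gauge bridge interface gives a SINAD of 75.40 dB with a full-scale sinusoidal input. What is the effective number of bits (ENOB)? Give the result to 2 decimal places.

12.23 bits

(75.40 − 1.76) / 6.02 = 73.64/6.02 = 12.2326 effective bits.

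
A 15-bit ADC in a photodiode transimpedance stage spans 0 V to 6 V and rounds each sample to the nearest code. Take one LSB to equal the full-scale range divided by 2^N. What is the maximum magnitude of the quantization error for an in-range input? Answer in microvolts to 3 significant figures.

Range is 6 V.
One LSB is 6 V / 32768 = 183.11 µV.
|e|_max = LSB/2 = 91.6 µV.

91.6 µV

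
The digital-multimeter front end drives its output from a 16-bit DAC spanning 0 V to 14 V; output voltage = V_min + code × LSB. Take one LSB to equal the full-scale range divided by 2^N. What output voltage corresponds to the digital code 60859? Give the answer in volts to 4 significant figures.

13.00 V

V_FS = 14 V. LSB = 14 V / 2^16.
Output = V_min + (60859/65536) × range = 0 + 0.928635 × 14 V
      = 0 V + 13.0009 V = 13.0009 V.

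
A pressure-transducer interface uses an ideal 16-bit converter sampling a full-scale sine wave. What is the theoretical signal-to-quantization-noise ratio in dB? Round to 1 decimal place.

98.1 dB

For an ideal N-bit converter with full-scale sine input, SNR = 6.02 N + 1.76 dB. SNR = 6.02 × 16 + 1.76 = 96.32 + 1.76 = 98.08 dB.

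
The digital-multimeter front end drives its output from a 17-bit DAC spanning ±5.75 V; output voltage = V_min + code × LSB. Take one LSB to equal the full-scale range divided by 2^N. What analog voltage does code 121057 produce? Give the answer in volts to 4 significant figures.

Full-scale range = 5.75 V − (-5.75 V) = 11.5 V. LSB = 11.5 V / 2^17.
V_out = V_min + code × LSB = -5.75 V + 121057 × 11.5 V / 131072
      = -5.75 V + 10.6213 V = 4.87130 V.

4.871 V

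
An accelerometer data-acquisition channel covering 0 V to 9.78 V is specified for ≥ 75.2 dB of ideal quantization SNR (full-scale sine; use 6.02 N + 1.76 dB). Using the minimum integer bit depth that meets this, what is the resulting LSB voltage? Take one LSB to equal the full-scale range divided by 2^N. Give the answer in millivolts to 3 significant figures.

Range is 9.78 V.
Required N = ⌈(75.2 − 1.76)/6.02⌉ = ⌈12.199⌉ = 13.
Step size = 9.78/8192 V = 1.19 mV.

1.19 mV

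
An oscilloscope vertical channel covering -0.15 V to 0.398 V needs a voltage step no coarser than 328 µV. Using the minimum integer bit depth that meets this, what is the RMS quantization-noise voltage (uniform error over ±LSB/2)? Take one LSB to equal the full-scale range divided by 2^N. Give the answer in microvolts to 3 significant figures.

Span: 0.398 V − (-0.15 V) = 0.548 V.
Required number of levels: 0.548/328 µV = 1670.7; smallest N with 2^N ≥ that is 11.
Step size = 0.548/2048 V = 267.58 µV.
V_rms = LSB/√12 = 77.2 µV.

77.2 µV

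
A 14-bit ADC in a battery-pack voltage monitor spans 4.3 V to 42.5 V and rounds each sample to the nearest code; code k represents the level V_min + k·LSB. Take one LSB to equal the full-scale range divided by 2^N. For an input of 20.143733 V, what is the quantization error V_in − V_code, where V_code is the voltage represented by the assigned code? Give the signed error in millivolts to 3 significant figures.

+0.899 mV

Full-scale range = 42.5 V − (4.3 V) = 38.2 V. LSB = 38.2 V / 2^14 ≈ 2.332 mV.
(V_in − V_min)/LSB = (20.143733 − (4.3)) × 16384/38.2 = 6795.3854 → nearest code k = 6795.
Reconstructed level: 4.3 + 6795 × 38.2/16384 V = 20.142834473 V.
Error = V_in − V_code = 20.143733 − (20.142834473) = +0.899 mV.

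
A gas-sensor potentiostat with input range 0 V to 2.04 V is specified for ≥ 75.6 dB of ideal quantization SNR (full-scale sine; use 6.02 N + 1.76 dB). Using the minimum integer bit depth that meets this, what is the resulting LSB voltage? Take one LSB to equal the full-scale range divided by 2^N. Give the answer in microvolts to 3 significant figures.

Range is 2.04 V.
Solving 6.02 N ≥ 75.6 − 1.76: N ≥ 12.266. Round up → N = 13.
One LSB is 2.04 V / 8192 = 249 µV.

249 µV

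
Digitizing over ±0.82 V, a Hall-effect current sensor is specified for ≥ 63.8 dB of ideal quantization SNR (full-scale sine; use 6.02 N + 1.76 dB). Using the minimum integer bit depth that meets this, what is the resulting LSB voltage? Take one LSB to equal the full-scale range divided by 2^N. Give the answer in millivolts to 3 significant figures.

Range = 0.82 − (-0.82) = 1.64 V.
Required N = ⌈(63.8 − 1.76)/6.02⌉ = ⌈10.306⌉ = 11.
LSB = 1.64 V ÷ 2^11 = 1.64/2048 V = 0.801 mV.

0.801 mV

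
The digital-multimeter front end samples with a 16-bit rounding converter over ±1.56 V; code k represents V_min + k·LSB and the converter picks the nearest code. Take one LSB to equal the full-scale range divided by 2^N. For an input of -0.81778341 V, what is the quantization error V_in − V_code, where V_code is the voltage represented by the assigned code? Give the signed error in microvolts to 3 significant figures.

Range = 1.56 − (-1.56) = 3.12 V. LSB = 3.12 V / 2^16 ≈ 47.61 µV.
Position in LSBs: (-0.81778341 − (-1.56)) × 65536/3.12 = 15590.3546; rounding gives k = 15590.
V_code = -1.56 + (15590/65536) × 3.12 = -0.81780029297 V.
Error = V_in − V_code = -0.81778341 − (-0.81780029297) = +16.9 µV.

+16.9 µV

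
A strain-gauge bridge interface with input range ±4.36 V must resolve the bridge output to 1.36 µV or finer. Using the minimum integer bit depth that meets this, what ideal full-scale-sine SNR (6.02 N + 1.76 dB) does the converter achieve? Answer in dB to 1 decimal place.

140.2 dB

Span: 4.36 V − (-4.36 V) = 8.72 V.
Need 2^N ≥ 8.72 V / 1.36 µV = 6.412e6 → N_min = 23.
SNR = 6.02 × 23 + 1.76 = 140.22 dB.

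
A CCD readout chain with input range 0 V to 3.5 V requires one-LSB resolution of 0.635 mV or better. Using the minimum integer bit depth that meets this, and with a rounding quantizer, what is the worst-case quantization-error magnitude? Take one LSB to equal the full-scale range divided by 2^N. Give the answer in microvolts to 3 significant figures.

Full-scale range = 3.5 V.
Required number of levels: 3.5/0.635 mV = 5511.8; smallest N with 2^N ≥ that is 13.
LSB = 3.5 V / 2^13 = 427.25 µV.
Max error for round-to-nearest is LSB/2 = 214 µV.

214 µV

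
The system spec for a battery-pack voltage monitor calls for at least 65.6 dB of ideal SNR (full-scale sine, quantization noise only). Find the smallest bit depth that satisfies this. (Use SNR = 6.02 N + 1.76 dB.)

N ≥ (65.6 − 1.76)/6.02 = 10.605 → N_min = 11.

11 bits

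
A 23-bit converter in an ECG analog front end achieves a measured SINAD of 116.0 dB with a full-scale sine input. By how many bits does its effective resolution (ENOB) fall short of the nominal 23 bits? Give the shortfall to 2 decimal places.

Effective bits = (116.0 − 1.76)/6.02 = 18.9767.
Lost resolution: 23 − 18.9767 = 4.0233 bits.

4.02 bits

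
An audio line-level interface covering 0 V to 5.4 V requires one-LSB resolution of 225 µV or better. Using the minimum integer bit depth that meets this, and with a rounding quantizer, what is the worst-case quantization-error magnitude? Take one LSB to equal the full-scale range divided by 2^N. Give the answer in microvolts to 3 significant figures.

V_FS = 5.4 V.
Required number of levels: 5.4/225 µV = 24000; smallest N with 2^N ≥ that is 15.
One LSB is 5.4 V / 32768 = 164.79 µV.
Max error for round-to-nearest is LSB/2 = 82.4 µV.

82.4 µV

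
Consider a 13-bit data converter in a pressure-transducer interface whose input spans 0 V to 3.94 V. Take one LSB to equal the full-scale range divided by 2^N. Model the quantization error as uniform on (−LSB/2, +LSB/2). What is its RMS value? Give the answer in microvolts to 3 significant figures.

139 µV

Range is 3.94 V.
One LSB is 3.94 V / 8192 = 480.96 µV.
V_rms = LSB/√12 = 480.96 µV / √12 = 139 µV.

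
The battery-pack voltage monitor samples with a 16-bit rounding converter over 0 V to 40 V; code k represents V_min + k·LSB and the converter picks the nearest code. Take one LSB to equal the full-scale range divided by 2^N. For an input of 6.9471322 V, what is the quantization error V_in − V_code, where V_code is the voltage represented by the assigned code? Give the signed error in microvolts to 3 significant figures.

Span = 40 V. LSB = 40 V / 2^16 ≈ 0.6104 mV.
Position in LSBs: (6.9471322 − (0)) × 65536/40 = 11382.1814; rounding gives k = 11382.
V_code = 0 + (11382/65536) × 40 = 6.9470214844 V.
V_in − V_code = 6.9471322 − (6.9470214844) = +111 µV.

+111 µV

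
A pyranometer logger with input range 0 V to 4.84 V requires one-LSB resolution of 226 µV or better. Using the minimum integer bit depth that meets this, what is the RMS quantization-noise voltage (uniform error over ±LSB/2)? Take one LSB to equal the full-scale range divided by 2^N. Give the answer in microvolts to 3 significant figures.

42.6 µV

Full-scale range = 4.84 V.
Levels needed ≥ 4.84/226 µV = 21420. 2^15 = 32768 suffices, so N_min = 15.
One LSB is 4.84 V / 32768 = 147.71 µV.
σ_q = LSB/√12 = 147.71 µV/3.4641 = 42.6 µV.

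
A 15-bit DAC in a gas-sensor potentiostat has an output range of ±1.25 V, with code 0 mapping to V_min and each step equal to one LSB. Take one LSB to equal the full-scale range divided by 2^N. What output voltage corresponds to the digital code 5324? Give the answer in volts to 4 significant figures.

Span: 1.25 V − (-1.25 V) = 2.5 V. LSB = 2.5 V / 2^15.
Output = V_min + (5324/32768) × range = -1.25 + 0.162476 × 2.5 V
      = -1.25 + 0.406189 = -0.843811 V.

-0.8438 V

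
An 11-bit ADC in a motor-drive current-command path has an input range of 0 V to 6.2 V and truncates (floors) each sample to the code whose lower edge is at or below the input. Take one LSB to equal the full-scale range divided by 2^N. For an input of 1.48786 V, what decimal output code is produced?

V_FS = 6.2 V. LSB = 6.2 V / 2^11 ≈ 3.027 mV.
(V_in − V_min) × 2^11/range = (1.48786 − (0)) × 2048/6.2 = 491.474.
Floor → code = 491.

491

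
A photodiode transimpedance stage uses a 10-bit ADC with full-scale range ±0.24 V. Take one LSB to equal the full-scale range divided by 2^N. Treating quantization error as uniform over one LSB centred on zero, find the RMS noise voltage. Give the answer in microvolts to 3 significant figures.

The full-scale span is 0.24 − (-0.24) = 0.48 V.
LSB = 0.48 V ÷ 2^10 = 0.48/1024 V = 468.75 µV.
σ_q = LSB/√12 = 468.75 µV/3.4641 = 135 µV.

135 µV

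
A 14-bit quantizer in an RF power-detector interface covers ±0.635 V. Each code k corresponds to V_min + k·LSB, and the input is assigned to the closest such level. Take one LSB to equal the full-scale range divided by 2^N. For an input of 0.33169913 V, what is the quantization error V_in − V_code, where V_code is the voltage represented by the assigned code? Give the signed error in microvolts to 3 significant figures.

+13.9 µV

Span: 0.635 V − (-0.635 V) = 1.27 V. LSB = 1.27 V / 2^14 ≈ 77.51 µV.
Position in LSBs: (0.33169913 − (-0.635)) × 16384/1.27 = 12471.1800; rounding gives k = 12471.
V_code = V_min + k × range/2^14 = -0.635 + 12471 × 1.27/16384 = 0.33168518066 V.
e = 0.33169913 − (0.33168518066) = +13.9 µV.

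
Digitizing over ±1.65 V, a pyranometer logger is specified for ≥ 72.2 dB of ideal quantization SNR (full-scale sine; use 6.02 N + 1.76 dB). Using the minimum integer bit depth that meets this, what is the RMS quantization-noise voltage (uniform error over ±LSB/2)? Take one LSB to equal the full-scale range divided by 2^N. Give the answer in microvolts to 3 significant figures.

233 µV

Span: 1.65 V − (-1.65 V) = 3.3 V.
N ≥ (72.2 − 1.76)/6.02 = 11.701 → N_min = 12.
One LSB is 3.3 V / 4096 = 0.80566 mV.
V_rms = LSB/√12 = 233 µV.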